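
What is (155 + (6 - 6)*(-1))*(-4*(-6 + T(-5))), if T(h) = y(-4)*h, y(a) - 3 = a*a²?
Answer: -185380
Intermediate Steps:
y(a) = 3 + a³ (y(a) = 3 + a*a² = 3 + a³)
T(h) = -61*h (T(h) = (3 + (-4)³)*h = (3 - 64)*h = -61*h)
(155 + (6 - 6)*(-1))*(-4*(-6 + T(-5))) = (155 + (6 - 6)*(-1))*(-4*(-6 - 61*(-5))) = (155 + 0*(-1))*(-4*(-6 + 305)) = (155 + 0)*(-4*299) = 155*(-1196) = -185380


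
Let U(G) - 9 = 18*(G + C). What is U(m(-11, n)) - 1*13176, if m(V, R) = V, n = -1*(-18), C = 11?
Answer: -13167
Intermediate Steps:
n = 18
U(G) = 207 + 18*G (U(G) = 9 + 18*(G + 11) = 9 + 18*(11 + G) = 9 + (198 + 18*G) = 207 + 18*G)
U(m(-11, n)) - 1*13176 = (207 + 18*(-11)) - 1*13176 = (207 - 198) - 13176 = 9 - 13176 = -13167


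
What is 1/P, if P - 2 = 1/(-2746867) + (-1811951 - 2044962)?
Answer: -2746867/10594421547838 ≈ -2.5927e-7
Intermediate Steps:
P = -10594421547838/2746867 (P = 2 + (1/(-2746867) + (-1811951 - 2044962)) = 2 + (-1/2746867 - 3856913) = 2 - 10594427041572/2746867 = -10594421547838/2746867 ≈ -3.8569e+6)
1/P = 1/(-10594421547838/2746867) = -2746867/10594421547838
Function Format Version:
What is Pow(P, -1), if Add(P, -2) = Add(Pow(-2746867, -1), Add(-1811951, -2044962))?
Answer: Rational(-2746867, 10594421547838) ≈ -2.5927e-7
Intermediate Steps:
P = Rational(-10594421547838, 2746867) (P = Add(2, Add(Pow(-2746867, -1), Add(-1811951, -2044962))) = Add(2, Add(Rational(-1, 2746867), -3856913)) = Add(2, Rational(-10594427041572, 2746867)) = Rational(-10594421547838, 2746867) ≈ -3.8569e+6)
Pow(P, -1) = Pow(Rational(-10594421547838, 2746867), -1) = Rational(-2746867, 10594421547838)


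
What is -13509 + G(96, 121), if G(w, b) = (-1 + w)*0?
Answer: -13509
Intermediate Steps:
G(w, b) = 0
-13509 + G(96, 121) = -13509 + 0 = -13509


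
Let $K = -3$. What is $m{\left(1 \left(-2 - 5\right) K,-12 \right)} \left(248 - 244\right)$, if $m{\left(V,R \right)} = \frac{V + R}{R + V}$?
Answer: $4$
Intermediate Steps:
$m{\left(V,R \right)} = 1$ ($m{\left(V,R \right)} = \frac{R + V}{R + V} = 1$)
$m{\left(1 \left(-2 - 5\right) K,-12 \right)} \left(248 - 244\right) = 1 \left(248 - 244\right) = 1 \cdot 4 = 4$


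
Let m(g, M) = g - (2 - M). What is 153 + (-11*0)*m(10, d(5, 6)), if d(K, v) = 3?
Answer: 153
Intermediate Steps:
m(g, M) = -2 + M + g (m(g, M) = g + (-2 + M) = -2 + M + g)
153 + (-11*0)*m(10, d(5, 6)) = 153 + (-11*0)*(-2 + 3 + 10) = 153 + 0*11 = 153 + 0 = 153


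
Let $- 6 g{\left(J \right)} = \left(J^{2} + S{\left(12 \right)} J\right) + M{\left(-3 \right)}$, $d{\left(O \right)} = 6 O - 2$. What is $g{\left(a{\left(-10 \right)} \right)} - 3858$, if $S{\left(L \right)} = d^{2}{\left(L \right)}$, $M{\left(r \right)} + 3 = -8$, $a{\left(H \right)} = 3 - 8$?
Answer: $223$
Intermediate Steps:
$a{\left(H \right)} = -5$ ($a{\left(H \right)} = 3 - 8 = -5$)
$M{\left(r \right)} = -11$ ($M{\left(r \right)} = -3 - 8 = -11$)
$d{\left(O \right)} = -2 + 6 O$
$S{\left(L \right)} = \left(-2 + 6 L\right)^{2}$
$g{\left(J \right)} = \frac{11}{6} - \frac{2450 J}{3} - \frac{J^{2}}{6}$ ($g{\left(J \right)} = - \frac{\left(J^{2} + 4 \left(-1 + 3 \cdot 12\right)^{2} J\right) - 11}{6} = - \frac{\left(J^{2} + 4 \left(-1 + 36\right)^{2} J\right) - 11}{6} = - \frac{\left(J^{2} + 4 \cdot 35^{2} J\right) - 11}{6} = - \frac{\left(J^{2} + 4 \cdot 1225 J\right) - 11}{6} = - \frac{\left(J^{2} + 4900 J\right) - 11}{6} = - \frac{-11 + J^{2} + 4900 J}{6} = \frac{11}{6} - \frac{2450 J}{3} - \frac{J^{2}}{6}$)
$g{\left(a{\left(-10 \right)} \right)} - 3858 = \left(\frac{11}{6} - - \frac{12250}{3} - \frac{\left(-5\right)^{2}}{6}\right) - 3858 = \left(\frac{11}{6} + \frac{12250}{3} - \frac{25}{6}\right) + \left(-7889 + 4031\right) = \left(\frac{11}{6} + \frac{12250}{3} - \frac{25}{6}\right) - 3858 = 4081 - 3858 = 223$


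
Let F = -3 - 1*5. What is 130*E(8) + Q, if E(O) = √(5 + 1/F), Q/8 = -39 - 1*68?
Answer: -856 + 65*√78/2 ≈ -568.97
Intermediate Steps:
F = -8 (F = -3 - 5 = -8)
Q = -856 (Q = 8*(-39 - 1*68) = 8*(-39 - 68) = 8*(-107) = -856)
E(O) = √78/4 (E(O) = √(5 + 1/(-8)) = √(5 - ⅛) = √(39/8) = √78/4)
130*E(8) + Q = 130*(√78/4) - 856 = 65*√78/2 - 856 = -856 + 65*√78/2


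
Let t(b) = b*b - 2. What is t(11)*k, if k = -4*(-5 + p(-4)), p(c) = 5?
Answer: 0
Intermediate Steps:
t(b) = -2 + b² (t(b) = b² - 2 = -2 + b²)
k = 0 (k = -4*(-5 + 5) = -4*0 = 0)
t(11)*k = (-2 + 11²)*0 = (-2 + 121)*0 = 119*0 = 0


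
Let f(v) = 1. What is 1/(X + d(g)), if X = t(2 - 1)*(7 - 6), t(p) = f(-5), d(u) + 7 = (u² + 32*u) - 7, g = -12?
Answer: -1/253 ≈ -0.0039526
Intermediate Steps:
d(u) = -14 + u² + 32*u (d(u) = -7 + ((u² + 32*u) - 7) = -7 + (-7 + u² + 32*u) = -14 + u² + 32*u)
t(p) = 1
X = 1 (X = 1*(7 - 6) = 1*1 = 1)
1/(X + d(g)) = 1/(1 + (-14 + (-12)² + 32*(-12))) = 1/(1 + (-14 + 144 - 384)) = 1/(1 - 254) = 1/(-253) = -1/253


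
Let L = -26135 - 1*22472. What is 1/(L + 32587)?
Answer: -1/16020 ≈ -6.2422e-5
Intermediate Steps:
L = -48607 (L = -26135 - 22472 = -48607)
1/(L + 32587) = 1/(-48607 + 32587) = 1/(-16020) = -1/16020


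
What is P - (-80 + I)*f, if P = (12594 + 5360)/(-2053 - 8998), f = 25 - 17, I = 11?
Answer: 6082198/11051 ≈ 550.38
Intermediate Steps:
f = 8
P = -17954/11051 (P = 17954/(-11051) = 17954*(-1/11051) = -17954/11051 ≈ -1.6246)
P - (-80 + I)*f = -17954/11051 - (-80 + 11)*8 = -17954/11051 - (-69)*8 = -17954/11051 - 1*(-552) = -17954/11051 + 552 = 6082198/11051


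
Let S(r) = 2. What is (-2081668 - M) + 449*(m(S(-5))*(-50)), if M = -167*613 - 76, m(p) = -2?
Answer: -1934321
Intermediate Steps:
M = -102447 (M = -102371 - 76 = -102447)
(-2081668 - M) + 449*(m(S(-5))*(-50)) = (-2081668 - 1*(-102447)) + 449*(-2*(-50)) = (-2081668 + 102447) + 449*100 = -1979221 + 44900 = -1934321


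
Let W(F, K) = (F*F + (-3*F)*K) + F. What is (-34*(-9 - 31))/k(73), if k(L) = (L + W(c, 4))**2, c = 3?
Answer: 1360/2401 ≈ 0.56643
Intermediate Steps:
W(F, K) = F + F**2 - 3*F*K (W(F, K) = (F**2 - 3*F*K) + F = F + F**2 - 3*F*K)
k(L) = (-24 + L)**2 (k(L) = (L + 3*(1 + 3 - 3*4))**2 = (L + 3*(1 + 3 - 12))**2 = (L + 3*(-8))**2 = (L - 24)**2 = (-24 + L)**2)
(-34*(-9 - 31))/k(73) = (-34*(-9 - 31))/((-24 + 73)**2) = (-34*(-40))/(49**2) = 1360/2401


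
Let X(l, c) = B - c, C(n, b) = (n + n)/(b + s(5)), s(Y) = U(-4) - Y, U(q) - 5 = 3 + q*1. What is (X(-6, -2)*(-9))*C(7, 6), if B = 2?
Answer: -504/5 ≈ -100.80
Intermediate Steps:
U(q) = 8 + q (U(q) = 5 + (3 + q*1) = 5 + (3 + q) = 8 + q)
s(Y) = 4 - Y (s(Y) = (8 - 4) - Y = 4 - Y)
C(n, b) = 2*n/(-1 + b) (C(n, b) = (n + n)/(b + (4 - 1*5)) = (2*n)/(b + (4 - 5)) = (2*n)/(b - 1) = (2*n)/(-1 + b) = 2*n/(-1 + b))
X(l, c) = 2 - c
(X(-6, -2)*(-9))*C(7, 6) = ((2 - 1*(-2))*(-9))*(2*7/(-1 + 6)) = ((2 + 2)*(-9))*(2*7/5) = (4*(-9))*(2*7*(⅕)) = -36*14/5 = -504/5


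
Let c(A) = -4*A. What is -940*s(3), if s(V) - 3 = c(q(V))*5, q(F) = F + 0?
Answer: 53580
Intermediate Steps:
q(F) = F
s(V) = 3 - 20*V (s(V) = 3 - 4*V*5 = 3 - 20*V)
-940*s(3) = -940*(3 - 20*3) = -940*(3 - 60) = -940*(-57) = 53580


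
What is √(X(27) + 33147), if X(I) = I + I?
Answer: 3*√3689 ≈ 182.21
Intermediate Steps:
X(I) = 2*I
√(X(27) + 33147) = √(2*27 + 33147) = √(54 + 33147) = √33201 = 3*√3689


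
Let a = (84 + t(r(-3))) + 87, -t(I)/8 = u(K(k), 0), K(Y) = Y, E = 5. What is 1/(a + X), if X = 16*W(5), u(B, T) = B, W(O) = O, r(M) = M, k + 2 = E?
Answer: 1/227 ≈ 0.0044053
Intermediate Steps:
k = 3 (k = -2 + 5 = 3)
t(I) = -24 (t(I) = -8*3 = -24)
a = 147 (a = (84 - 24) + 87 = 60 + 87 = 147)
X = 80 (X = 16*5 = 80)
1/(a + X) = 1/(147 + 80) = 1/227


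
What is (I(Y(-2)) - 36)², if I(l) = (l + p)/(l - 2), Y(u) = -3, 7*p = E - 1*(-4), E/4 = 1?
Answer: 1555009/1225 ≈ 1269.4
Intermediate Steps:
E = 4 (E = 4*1 = 4)
p = 8/7 (p = (4 - 1*(-4))/7 = (4 + 4)/7 = (⅐)*8 = 8/7 ≈ 1.1429)
I(l) = (8/7 + l)/(-2 + l) (I(l) = (l + 8/7)/(l - 2) = (8/7 + l)/(-2 + l))
(I(Y(-2)) - 36)² = ((8/7 - 3)/(-2 - 3) - 36)² = (-13/7/(-5) - 36)² = (-⅕*(-13/7) - 36)² = (13/35 - 36)² = (-1247/35)² = 1555009/1225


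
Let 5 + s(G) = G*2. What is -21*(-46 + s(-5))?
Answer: 1281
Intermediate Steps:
s(G) = -5 + 2*G (s(G) = -5 + G*2 = -5 + 2*G)
-21*(-46 + s(-5)) = -21*(-46 + (-5 + 2*(-5))) = -21*(-46 + (-5 - 10)) = -21*(-46 - 15) = -21*(-61) = 1281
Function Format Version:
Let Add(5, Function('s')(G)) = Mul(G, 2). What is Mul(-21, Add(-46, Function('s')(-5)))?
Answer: 1281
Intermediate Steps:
Function('s')(G) = Add(-5, Mul(2, G)) (Function('s')(G) = Add(-5, Mul(G, 2)) = Add(-5, Mul(2, G)))
Mul(-21, Add(-46, Function('s')(-5))) = Mul(-21, Add(-46, Add(-5, Mul(2, -5)))) = Mul(-21, Add(-46, Add(-5, -10))) = Mul(-21, Add(-46, -15)) = Mul(-21, -61) = 1281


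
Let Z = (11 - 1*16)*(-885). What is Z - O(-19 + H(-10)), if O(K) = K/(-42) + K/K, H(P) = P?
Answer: 185779/42 ≈ 4423.3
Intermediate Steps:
Z = 4425 (Z = (11 - 16)*(-885) = -5*(-885) = 4425)
O(K) = 1 - K/42 (O(K) = K*(-1/42) + 1 = -K/42 + 1 = 1 - K/42)
Z - O(-19 + H(-10)) = 4425 - (1 - (-19 - 10)/42) = 4425 - (1 - 1/42*(-29)) = 4425 - (1 + 29/42) = 4425 - 1*71/42 = 4425 - 71/42 = 185779/42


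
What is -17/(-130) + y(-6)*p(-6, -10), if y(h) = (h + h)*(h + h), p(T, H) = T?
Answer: -112303/130 ≈ -863.87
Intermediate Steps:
y(h) = 4*h**2 (y(h) = (2*h)*(2*h) = 4*h**2)
-17/(-130) + y(-6)*p(-6, -10) = -17/(-130) + (4*(-6)**2)*(-6) = -17*(-1/130) + (4*36)*(-6) = 17/130 + 144*(-6) = 17/130 - 864 = -112303/130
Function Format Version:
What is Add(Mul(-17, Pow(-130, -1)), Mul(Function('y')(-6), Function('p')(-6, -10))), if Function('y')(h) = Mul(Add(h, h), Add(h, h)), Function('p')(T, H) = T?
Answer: Rational(-112303, 130) ≈ -863.87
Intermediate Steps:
Function('y')(h) = Mul(4, Pow(h, 2)) (Function('y')(h) = Mul(Mul(2, h), Mul(2, h)) = Mul(4, Pow(h, 2)))
Add(Mul(-17, Pow(-130, -1)), Mul(Function('y')(-6), Function('p')(-6, -10))) = Add(Mul(-17, Pow(-130, -1)), Mul(Mul(4, Pow(-6, 2)), -6)) = Add(Mul(-17, Rational(-1, 130)), Mul(Mul(4, 36), -6)) = Add(Rational(17, 130), Mul(144, -6)) = Add(Rational(17, 130), -864) = Rational(-112303, 130)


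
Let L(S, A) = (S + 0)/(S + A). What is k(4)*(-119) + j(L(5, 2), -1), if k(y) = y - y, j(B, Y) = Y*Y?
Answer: 1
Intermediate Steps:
L(S, A) = S/(A + S)
j(B, Y) = Y**2
k(y) = 0
k(4)*(-119) + j(L(5, 2), -1) = 0*(-119) + (-1)**2 = 0 + 1 = 1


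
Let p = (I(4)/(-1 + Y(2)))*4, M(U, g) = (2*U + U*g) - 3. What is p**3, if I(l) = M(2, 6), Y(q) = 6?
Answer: 140608/125 ≈ 1124.9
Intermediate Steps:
M(U, g) = -3 + 2*U + U*g
I(l) = 13 (I(l) = -3 + 2*2 + 2*6 = -3 + 4 + 12 = 13)
p = 52/5 (p = (13/(-1 + 6))*4 = (13/5)*4 = 52/5 ≈ 10.400)
p**3 = (52/5)**3 = 140608/125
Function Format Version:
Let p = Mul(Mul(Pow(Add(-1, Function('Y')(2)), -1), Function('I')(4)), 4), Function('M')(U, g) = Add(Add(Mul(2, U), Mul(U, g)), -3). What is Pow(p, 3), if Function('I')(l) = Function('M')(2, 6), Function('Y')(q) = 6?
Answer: Rational(140608, 125) ≈ 1124.9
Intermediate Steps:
Function('M')(U, g) = Add(-3, Mul(2, U), Mul(U, g))
Function('I')(l) = 13 (Function('I')(l) = Add(-3, Mul(2, 2), Mul(2, 6)) = Add(-3, 4, 12) = 13)
p = Rational(52, 5) (p = Mul(Mul(Pow(Add(-1, 6), -1), 13), 4) = Mul(Mul(Pow(5, -1), 13), 4) = Mul(Mul(Rational(1, 5), 13), 4) = Mul(Rational(13, 5), 4) = Rational(52, 5) ≈ 10.400)
Pow(p, 3) = Pow(Rational(52, 5), 3) = Rational(140608, 125)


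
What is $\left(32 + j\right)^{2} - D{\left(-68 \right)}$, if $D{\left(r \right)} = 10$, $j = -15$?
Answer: $279$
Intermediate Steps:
$\left(32 + j\right)^{2} - D{\left(-68 \right)} = \left(32 - 15\right)^{2} - 10 = 17^{2} - 10 = 289 - 10 = 279$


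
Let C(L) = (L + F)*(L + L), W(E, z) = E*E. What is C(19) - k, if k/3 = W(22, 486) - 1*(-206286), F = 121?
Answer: -614990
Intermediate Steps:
W(E, z) = E²
C(L) = 2*L*(121 + L) (C(L) = (L + 121)*(L + L) = (121 + L)*(2*L) = 2*L*(121 + L))
k = 620310 (k = 3*(22² - 1*(-206286)) = 3*(484 + 206286) = 3*206770 = 620310)
C(19) - k = 2*19*(121 + 19) - 1*620310 = 2*19*140 - 620310 = 5320 - 620310 = -614990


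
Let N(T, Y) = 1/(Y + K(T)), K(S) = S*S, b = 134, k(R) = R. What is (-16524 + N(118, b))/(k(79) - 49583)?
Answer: 33184913/99418176 ≈ 0.33379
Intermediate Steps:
K(S) = S²
N(T, Y) = 1/(Y + T²)
(-16524 + N(118, b))/(k(79) - 49583) = (-16524 + 1/(134 + 118²))/(79 - 49583) = (-16524 + 1/(134 + 13924))/(-49504) = (-16524 + 1/14058)*(-1/49504) = -232294391/14058*(-1/49504) = 33184913/99418176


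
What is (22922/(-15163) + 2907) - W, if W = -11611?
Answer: 220113512/15163 ≈ 14516.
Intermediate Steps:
(22922/(-15163) + 2907) - W = (22922/(-15163) + 2907) - 1*(-11611) = (22922*(-1/15163) + 2907) + 11611 = (-22922/15163 + 2907) + 11611 = 44055919/15163 + 11611 = 220113512/15163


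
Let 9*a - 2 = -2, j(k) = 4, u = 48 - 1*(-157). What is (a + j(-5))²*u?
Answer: 3280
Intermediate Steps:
u = 205 (u = 48 + 157 = 205)
a = 0 (a = 2/9 + (⅑)*(-2) = 2/9 - 2/9 = 0)
(a + j(-5))²*u = (0 + 4)²*205 = 4²*205 = 16*205 = 3280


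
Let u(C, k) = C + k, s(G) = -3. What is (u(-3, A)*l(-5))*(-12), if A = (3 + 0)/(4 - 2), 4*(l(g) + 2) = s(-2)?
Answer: -99/2 ≈ -49.500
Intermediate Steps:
l(g) = -11/4 (l(g) = -2 + (¼)*(-3) = -2 - ¾ = -11/4)
A = 3/2 ≈ 1.5000
(u(-3, A)*l(-5))*(-12) = ((-3 + 3/2)*(-11/4))*(-12) = -3/2*(-11/4)*(-12) = (33/8)*(-12) = -99/2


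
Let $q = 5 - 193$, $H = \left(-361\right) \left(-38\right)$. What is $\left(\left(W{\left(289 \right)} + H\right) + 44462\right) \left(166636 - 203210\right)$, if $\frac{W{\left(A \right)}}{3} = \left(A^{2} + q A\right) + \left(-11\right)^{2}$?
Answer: $-5343827140$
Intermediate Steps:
$H = 13718$
$q = -188$
$W{\left(A \right)} = 363 - 564 A + 3 A^{2}$ ($W{\left(A \right)} = 3 \left(\left(A^{2} - 188 A\right) + \left(-11\right)^{2}\right) = 3 \left(\left(A^{2} - 188 A\right) + 121\right) = 3 \left(121 + A^{2} - 188 A\right) = 363 - 564 A + 3 A^{2}$)
$\left(\left(W{\left(289 \right)} + H\right) + 44462\right) \left(166636 - 203210\right) = \left(\left(\left(363 - 162996 + 3 \cdot 289^{2}\right) + 13718\right) + 44462\right) \left(166636 - 203210\right) = \left(\left(\left(363 - 162996 + 3 \cdot 83521\right) + 13718\right) + 44462\right) \left(-36574\right) = \left(\left(\left(363 - 162996 + 250563\right) + 13718\right) + 44462\right) \left(-36574\right) = \left(\left(87930 + 13718\right) + 44462\right) \left(-36574\right) = \left(101648 + 44462\right) \left(-36574\right) = 146110 \left(-36574\right) = -5343827140$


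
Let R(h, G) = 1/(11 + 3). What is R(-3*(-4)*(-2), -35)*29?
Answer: 29/14 ≈ 2.0714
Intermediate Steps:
R(h, G) = 1/14
R(-3*(-4)*(-2), -35)*29 = (1/14)*29 = 29/14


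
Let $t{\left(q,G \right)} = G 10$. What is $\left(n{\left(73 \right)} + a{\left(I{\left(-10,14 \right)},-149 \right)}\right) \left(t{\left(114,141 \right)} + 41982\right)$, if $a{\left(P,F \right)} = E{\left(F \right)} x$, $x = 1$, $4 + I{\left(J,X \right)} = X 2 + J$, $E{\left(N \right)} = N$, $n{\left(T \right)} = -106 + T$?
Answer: $-7897344$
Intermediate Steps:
$I{\left(J,X \right)} = -4 + J + 2 X$ ($I{\left(J,X \right)} = -4 + \left(X 2 + J\right) = -4 + \left(2 X + J\right) = -4 + \left(J + 2 X\right) = -4 + J + 2 X$)
$t{\left(q,G \right)} = 10 G$
$a{\left(P,F \right)} = F$ ($a{\left(P,F \right)} = F 1 = F$)
$\left(n{\left(73 \right)} + a{\left(I{\left(-10,14 \right)},-149 \right)}\right) \left(t{\left(114,141 \right)} + 41982\right) = \left(\left(-106 + 73\right) - 149\right) \left(10 \cdot 141 + 41982\right) = \left(-33 - 149\right) \left(1410 + 41982\right) = \left(-182\right) 43392 = -7897344$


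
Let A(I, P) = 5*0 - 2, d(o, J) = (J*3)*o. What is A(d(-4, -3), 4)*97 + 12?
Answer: -182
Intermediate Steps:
d(o, J) = 3*J*o (d(o, J) = (3*J)*o = 3*J*o)
A(I, P) = -2 (A(I, P) = 0 - 2 = -2)
A(d(-4, -3), 4)*97 + 12 = -2*97 + 12 = -194 + 12 = -182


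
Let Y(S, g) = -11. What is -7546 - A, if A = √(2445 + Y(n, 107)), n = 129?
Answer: -7546 - √2434 ≈ -7595.3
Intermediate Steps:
A = √2434 (A = √(2445 - 11) = √2434 ≈ 49.336)
-7546 - A = -7546 - √2434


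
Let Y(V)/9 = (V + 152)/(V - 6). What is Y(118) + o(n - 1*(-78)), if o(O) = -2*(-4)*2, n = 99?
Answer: 2111/56 ≈ 37.696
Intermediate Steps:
o(O) = 16 (o(O) = 8*2 = 16)
Y(V) = 9*(152 + V)/(-6 + V) (Y(V) = 9*((V + 152)/(V - 6)) = 9*((152 + V)/(-6 + V)) = 9*(152 + V)/(-6 + V))
Y(118) + o(n - 1*(-78)) = 9*(152 + 118)/(-6 + 118) + 16 = 9*270/112 + 16 = 9*(1/112)*270 + 16 = 1215/56 + 16 = 2111/56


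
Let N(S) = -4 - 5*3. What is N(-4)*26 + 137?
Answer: -357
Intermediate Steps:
N(S) = -19 (N(S) = -4 - 15 = -19)
N(-4)*26 + 137 = -19*26 + 137 = -494 + 137 = -357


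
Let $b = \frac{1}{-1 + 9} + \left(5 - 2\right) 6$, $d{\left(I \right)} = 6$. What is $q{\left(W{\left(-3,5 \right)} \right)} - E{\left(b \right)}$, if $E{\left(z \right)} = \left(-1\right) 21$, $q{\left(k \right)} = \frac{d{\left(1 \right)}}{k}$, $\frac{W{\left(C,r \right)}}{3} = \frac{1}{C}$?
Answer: $15$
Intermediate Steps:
$W{\left(C,r \right)} = \frac{3}{C}$
$q{\left(k \right)} = \frac{6}{k}$
$b = \frac{145}{8}$ ($b = \frac{1}{8} + 3 \cdot 6 = \frac{1}{8} + 18 = \frac{145}{8} \approx 18.125$)
$E{\left(z \right)} = -21$
$q{\left(W{\left(-3,5 \right)} \right)} - E{\left(b \right)} = \frac{6}{3 \frac{1}{-3}} - -21 = \frac{6}{3 \left(- \frac{1}{3}\right)} + 21 = \frac{6}{-1} + 21 = 6 \left(-1\right) + 21 = -6 + 21 = 15$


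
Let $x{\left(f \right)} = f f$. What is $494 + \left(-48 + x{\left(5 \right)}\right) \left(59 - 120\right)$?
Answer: $1897$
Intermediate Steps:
$x{\left(f \right)} = f^{2}$
$494 + \left(-48 + x{\left(5 \right)}\right) \left(59 - 120\right) = 494 + \left(-48 + 5^{2}\right) \left(59 - 120\right) = 494 + \left(-48 + 25\right) \left(-61\right) = 494 - -1403 = 494 + 1403 = 1897$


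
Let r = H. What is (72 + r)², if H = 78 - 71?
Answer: 6241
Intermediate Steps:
H = 7
r = 7
(72 + r)² = (72 + 7)² = 79² = 6241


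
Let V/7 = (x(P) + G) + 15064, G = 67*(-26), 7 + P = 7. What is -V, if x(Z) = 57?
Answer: -93653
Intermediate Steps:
P = 0 (P = -7 + 7 = 0)
G = -1742
V = 93653 (V = 7*((57 - 1742) + 15064) = 7*(-1685 + 15064) = 7*13379 = 93653)
-V = -1*93653 = -93653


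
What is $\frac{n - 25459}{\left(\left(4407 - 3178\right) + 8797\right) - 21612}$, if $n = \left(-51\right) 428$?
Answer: $\frac{47287}{11586} \approx 4.0814$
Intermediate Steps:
$n = -21828$
$\frac{n - 25459}{\left(\left(4407 - 3178\right) + 8797\right) - 21612} = \frac{-21828 - 25459}{\left(\left(4407 - 3178\right) + 8797\right) - 21612} = - \frac{47287}{\left(1229 + 8797\right) - 21612} = - \frac{47287}{10026 - 21612} = - \frac{47287}{-11586} = \left(-47287\right) \left(- \frac{1}{11586}\right) = \frac{47287}{11586}$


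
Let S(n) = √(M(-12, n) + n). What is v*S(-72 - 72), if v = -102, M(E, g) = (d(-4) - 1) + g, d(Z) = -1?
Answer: -102*I*√290 ≈ -1737.0*I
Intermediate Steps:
M(E, g) = -2 + g (M(E, g) = (-1 - 1) + g = -2 + g)
S(n) = √(-2 + 2*n) (S(n) = √((-2 + n) + n) = √(-2 + 2*n))
v*S(-72 - 72) = -102*√(-2 + 2*(-72 - 72)) = -102*√(-2 + 2*(-144)) = -102*√(-2 - 288) = -102*I*√290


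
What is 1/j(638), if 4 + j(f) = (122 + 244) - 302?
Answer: 1/60 ≈ 0.016667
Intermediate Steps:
j(f) = 60 (j(f) = -4 + ((122 + 244) - 302) = -4 + (366 - 302) = -4 + 64 = 60)
1/j(638) = 1/60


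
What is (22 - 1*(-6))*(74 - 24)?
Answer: 1400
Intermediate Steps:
(22 - 1*(-6))*(74 - 24) = (22 + 6)*50 = 28*50 = 1400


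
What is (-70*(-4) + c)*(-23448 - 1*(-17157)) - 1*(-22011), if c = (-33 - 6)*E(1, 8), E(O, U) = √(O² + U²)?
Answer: -1739469 + 245349*√65 ≈ 2.3860e+5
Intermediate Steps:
c = -39*√65 (c = (-33 - 6)*√(1² + 8²) = -39*√(1 + 64) = -39*√65 ≈ -314.43)
(-70*(-4) + c)*(-23448 - 1*(-17157)) - 1*(-22011) = (-70*(-4) - 39*√65)*(-23448 - 1*(-17157)) - 1*(-22011) = (280 - 39*√65)*(-23448 + 17157) + 22011 = (280 - 39*√65)*(-6291) + 22011 = (-1761480 + 245349*√65) + 22011 = -1739469 + 245349*√65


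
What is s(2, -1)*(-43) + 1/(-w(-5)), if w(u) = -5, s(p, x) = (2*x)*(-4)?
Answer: -1719/5 ≈ -343.80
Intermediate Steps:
s(p, x) = -8*x
s(2, -1)*(-43) + 1/(-w(-5)) = -8*(-1)*(-43) + 1/(-1*(-5)) = 8*(-43) + 1/5 = -344 + 1/5 = -1719/5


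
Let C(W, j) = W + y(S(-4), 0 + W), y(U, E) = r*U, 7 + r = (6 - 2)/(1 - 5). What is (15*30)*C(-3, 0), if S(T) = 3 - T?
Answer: -26550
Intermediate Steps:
r = -8 (r = -7 + (6 - 2)/(1 - 5) = -7 + 4/(-4) = -7 + 4*(-1/4) = -7 - 1 = -8)
y(U, E) = -8*U
C(W, j) = -56 + W (C(W, j) = W - 8*(3 - 1*(-4)) = W - 8*(3 + 4) = W - 8*7 = W - 56 = -56 + W)
(15*30)*C(-3, 0) = (15*30)*(-56 - 3) = 450*(-59) = -26550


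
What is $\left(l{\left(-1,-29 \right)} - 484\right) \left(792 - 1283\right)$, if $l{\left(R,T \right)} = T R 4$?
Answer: $180688$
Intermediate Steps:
$l{\left(R,T \right)} = 4 R T$ ($l{\left(R,T \right)} = R T 4 = 4 R T$)
$\left(l{\left(-1,-29 \right)} - 484\right) \left(792 - 1283\right) = \left(4 \left(-1\right) \left(-29\right) - 484\right) \left(792 - 1283\right) = \left(116 - 484\right) \left(-491\right) = \left(-368\right) \left(-491\right) = 180688$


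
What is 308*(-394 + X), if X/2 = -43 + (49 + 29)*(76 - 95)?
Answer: -1060752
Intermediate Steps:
X = -3050 (X = 2*(-43 + (49 + 29)*(76 - 95)) = 2*(-43 + 78*(-19)) = 2*(-43 - 1482) = 2*(-1525) = -3050)
308*(-394 + X) = 308*(-394 - 3050) = 308*(-3444) = -1060752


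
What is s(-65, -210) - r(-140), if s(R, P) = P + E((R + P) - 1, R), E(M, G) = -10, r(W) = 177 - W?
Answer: -537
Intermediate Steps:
s(R, P) = -10 + P (s(R, P) = P - 10 = -10 + P)
s(-65, -210) - r(-140) = (-10 - 210) - (177 - 1*(-140)) = -220 - (177 + 140) = -220 - 1*317 = -220 - 317 = -537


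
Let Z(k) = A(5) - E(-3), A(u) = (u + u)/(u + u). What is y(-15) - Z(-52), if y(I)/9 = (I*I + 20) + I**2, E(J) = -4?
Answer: 4225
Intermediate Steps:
A(u) = 1 (A(u) = (2*u)/((2*u)) = (2*u)*(1/(2*u)) = 1)
y(I) = 180 + 18*I**2 (y(I) = 9*((I*I + 20) + I**2) = 9*((I**2 + 20) + I**2) = 9*((20 + I**2) + I**2) = 9*(20 + 2*I**2) = 180 + 18*I**2)
Z(k) = 5 (Z(k) = 1 - 1*(-4) = 1 + 4 = 5)
y(-15) - Z(-52) = (180 + 18*(-15)**2) - 1*5 = (180 + 18*225) - 5 = (180 + 4050) - 5 = 4230 - 5 = 4225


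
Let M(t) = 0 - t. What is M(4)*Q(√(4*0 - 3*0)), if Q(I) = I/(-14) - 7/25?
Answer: 28/25 ≈ 1.1200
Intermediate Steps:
M(t) = -t
Q(I) = -7/25 - I/14 (Q(I) = I*(-1/14) - 7*1/25 = -I/14 - 7/25 = -7/25 - I/14)
M(4)*Q(√(4*0 - 3*0)) = (-1*4)*(-7/25 - √(4*0 - 3*0)/14) = -4*(-7/25 - √(0 + 0)/14) = -4*(-7/25 - √0/14) = -4*(-7/25 - 1/14*0) = -4*(-7/25 + 0) = -4*(-7/25) = 28/25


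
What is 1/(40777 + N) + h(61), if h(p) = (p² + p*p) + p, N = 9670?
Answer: 378503842/50447 ≈ 7503.0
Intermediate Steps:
h(p) = p + 2*p² (h(p) = (p² + p²) + p = 2*p² + p = p + 2*p²)
1/(40777 + N) + h(61) = 1/(40777 + 9670) + 61*(1 + 2*61) = 1/50447 + 61*(1 + 122) = 1/50447 + 61*123 = 1/50447 + 7503 = 378503842/50447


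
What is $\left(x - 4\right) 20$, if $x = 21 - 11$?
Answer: $120$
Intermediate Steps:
$x = 10$ ($x = 21 - 11 = 10$)
$\left(x - 4\right) 20 = \left(10 - 4\right) 20 = 6 \cdot 20 = 120$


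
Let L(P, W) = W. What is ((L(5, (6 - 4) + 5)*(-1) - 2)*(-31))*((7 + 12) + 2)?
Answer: 5859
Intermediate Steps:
((L(5, (6 - 4) + 5)*(-1) - 2)*(-31))*((7 + 12) + 2) = ((((6 - 4) + 5)*(-1) - 2)*(-31))*((7 + 12) + 2) = (((2 + 5)*(-1) - 2)*(-31))*(19 + 2) = ((7*(-1) - 2)*(-31))*21 = ((-7 - 2)*(-31))*21 = -9*(-31)*21 = 279*21 = 5859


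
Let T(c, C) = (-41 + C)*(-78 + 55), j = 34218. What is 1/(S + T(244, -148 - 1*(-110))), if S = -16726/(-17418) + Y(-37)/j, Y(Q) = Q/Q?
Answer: 99334854/180586820999 ≈ 0.00055007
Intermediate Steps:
Y(Q) = 1
T(c, C) = 943 - 23*C (T(c, C) = (-41 + C)*(-23) = 943 - 23*C)
S = 95391281/99334854 (S = -16726/(-17418) + 1/34218 = -16726*(-1/17418) + 1*(1/34218) = 8363/8709 + 1/34218 = 95391281/99334854 ≈ 0.96030)
1/(S + T(244, -148 - 1*(-110))) = 1/(95391281/99334854 + (943 - 23*(-148 - 1*(-110)))) = 1/(95391281/99334854 + (943 - 23*(-148 + 110))) = 1/(95391281/99334854 + (943 - 23*(-38))) = 1/(95391281/99334854 + (943 + 874)) = 1/(95391281/99334854 + 1817) = 1/(180586820999/99334854) = 99334854/180586820999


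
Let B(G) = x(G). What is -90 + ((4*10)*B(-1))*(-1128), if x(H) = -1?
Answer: 45030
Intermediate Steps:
B(G) = -1
-90 + ((4*10)*B(-1))*(-1128) = -90 + ((4*10)*(-1))*(-1128) = -90 + (40*(-1))*(-1128) = -90 - 40*(-1128) = -90 + 45120 = 45030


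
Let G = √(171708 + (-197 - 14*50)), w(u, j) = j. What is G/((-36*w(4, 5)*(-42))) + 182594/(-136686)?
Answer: -91297/68343 + √18979/2520 ≈ -1.2812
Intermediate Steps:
G = 3*√18979 (G = √(171708 + (-197 - 700)) = √(171708 - 897) = √170811 = 3*√18979 ≈ 413.29)
G/((-36*w(4, 5)*(-42))) + 182594/(-136686) = (3*√18979)/((-36*5*(-42))) + 182594/(-136686) = (3*√18979)/((-180*(-42))) + 182594*(-1/136686) = (3*√18979)/7560 - 91297/68343 = (3*√18979)*(1/7560) - 91297/68343 = √18979/2520 - 91297/68343 = -91297/68343 + √18979/2520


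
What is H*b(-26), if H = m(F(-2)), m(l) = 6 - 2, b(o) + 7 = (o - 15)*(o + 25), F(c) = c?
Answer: 136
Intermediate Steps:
b(o) = -7 + (-15 + o)*(25 + o) (b(o) = -7 + (o - 15)*(o + 25) = -7 + (-15 + o)*(25 + o))
m(l) = 4
H = 4
H*b(-26) = 4*(-382 + (-26)**2 + 10*(-26)) = 4*(-382 + 676 - 260) = 4*34 = 136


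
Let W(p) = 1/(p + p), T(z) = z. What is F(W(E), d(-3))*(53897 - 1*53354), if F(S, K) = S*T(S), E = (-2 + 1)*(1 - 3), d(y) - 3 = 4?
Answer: 543/16 ≈ 33.938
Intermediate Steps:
d(y) = 7 (d(y) = 3 + 4 = 7)
E = 2 (E = -1*(-2) = 2)
W(p) = 1/(2*p)
F(S, K) = S² (F(S, K) = S*S = S²)
F(W(E), d(-3))*(53897 - 1*53354) = ((½)/2)²*(53897 - 1*53354) = ((½)*(½))²*(53897 - 53354) = (¼)²*543 = (1/16)*543 = 543/16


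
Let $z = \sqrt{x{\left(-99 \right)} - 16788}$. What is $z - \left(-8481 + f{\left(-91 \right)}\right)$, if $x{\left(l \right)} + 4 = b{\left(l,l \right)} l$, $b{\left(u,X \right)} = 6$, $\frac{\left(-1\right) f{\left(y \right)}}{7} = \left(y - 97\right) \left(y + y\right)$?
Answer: $247993 + i \sqrt{17386} \approx 2.4799 \cdot 10^{5} + 131.86 i$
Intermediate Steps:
$f{\left(y \right)} = - 14 y \left(-97 + y\right)$ ($f{\left(y \right)} = - 7 \left(y - 97\right) \left(y + y\right) = - 7 \left(-97 + y\right) 2 y = - 7 \cdot 2 y \left(-97 + y\right) = - 14 y \left(-97 + y\right)$)
$x{\left(l \right)} = -4 + 6 l$
$z = i \sqrt{17386}$ ($z = \sqrt{\left(-4 + 6 \left(-99\right)\right) - 16788} = \sqrt{\left(-4 - 594\right) - 16788} = \sqrt{-598 - 16788} = \sqrt{-17386} = i \sqrt{17386} \approx 131.86 i$)
$z - \left(-8481 + f{\left(-91 \right)}\right) = i \sqrt{17386} - \left(-8481 + 14 \left(-91\right) \left(97 - -91\right)\right) = i \sqrt{17386} - \left(-8481 + 14 \left(-91\right) \left(97 + 91\right)\right) = i \sqrt{17386} - \left(-8481 + 14 \left(-91\right) 188\right) = i \sqrt{17386} + \left(\left(-113 - -239512\right) + 8594\right) = i \sqrt{17386} + \left(\left(-113 + 239512\right) + 8594\right) = i \sqrt{17386} + \left(239399 + 8594\right) = i \sqrt{17386} + 247993 = 247993 + i \sqrt{17386}$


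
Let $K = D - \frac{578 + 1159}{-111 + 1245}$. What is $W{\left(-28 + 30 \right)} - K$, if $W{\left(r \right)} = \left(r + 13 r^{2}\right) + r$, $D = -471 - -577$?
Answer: $- \frac{6107}{126} \approx -48.468$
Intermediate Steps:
$D = 106$ ($D = -471 + 577 = 106$)
$W{\left(r \right)} = 2 r + 13 r^{2}$
$K = \frac{13163}{126}$ ($K = 106 - \frac{578 + 1159}{-111 + 1245} = 106 - \frac{1737}{1134} = 106 - 1737 \cdot \frac{1}{1134} = 106 - \frac{193}{126} = \frac{13163}{126} \approx 104.47$)
$W{\left(-28 + 30 \right)} - K = \left(-28 + 30\right) \left(2 + 13 \left(-28 + 30\right)\right) - \frac{13163}{126} = 2 \left(2 + 13 \cdot 2\right) - \frac{13163}{126} = 2 \left(2 + 26\right) - \frac{13163}{126} = 2 \cdot 28 - \frac{13163}{126} = 56 - \frac{13163}{126} = - \frac{6107}{126}$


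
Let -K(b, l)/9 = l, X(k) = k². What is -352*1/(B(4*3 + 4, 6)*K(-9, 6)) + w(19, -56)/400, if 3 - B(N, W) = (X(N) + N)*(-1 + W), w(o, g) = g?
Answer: -265273/1831950 ≈ -0.14480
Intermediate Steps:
K(b, l) = -9*l
B(N, W) = 3 - (-1 + W)*(N + N²) (B(N, W) = 3 - (N² + N)*(-1 + W) = 3 - (N + N²)*(-1 + W) = 3 - (-1 + W)*(N + N²))
-352*1/(B(4*3 + 4, 6)*K(-9, 6)) + w(19, -56)/400 = -352*(-1/(54*(3 + (4*3 + 4) + (4*3 + 4)² - 1*(4*3 + 4)*6 - 1*6*(4*3 + 4)²))) - 56/400 = -352*(-1/(54*(3 + (12 + 4) + (12 + 4)² - 1*(12 + 4)*6 - 1*6*(12 + 4)²))) - 56*1/400 = -352*(-1/(54*(3 + 16 + 16² - 1*16*6 - 1*6*16²))) - 7/50 = -352*(-1/(54*(3 + 16 + 256 - 96 - 1*6*256))) - 7/50 = -352*(-1/(54*(3 + 16 + 256 - 96 - 1536))) - 7/50 = -352/((-54*(-1357))) - 7/50 = -352/73278 - 7/50 = -352*1/73278 - 7/50 = -176/36639 - 7/50 = -265273/1831950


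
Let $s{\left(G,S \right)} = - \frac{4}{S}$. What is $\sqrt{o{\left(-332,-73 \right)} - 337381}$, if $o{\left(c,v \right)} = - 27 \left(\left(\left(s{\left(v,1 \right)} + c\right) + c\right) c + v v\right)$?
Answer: $4 i \sqrt{404326} \approx 2543.5 i$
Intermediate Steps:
$o{\left(c,v \right)} = - 27 v^{2} - 27 c \left(-4 + 2 c\right)$ ($o{\left(c,v \right)} = - 27 \left(\left(\left(- \frac{4}{1} + c\right) + c\right) c + v v\right) = - 27 \left(\left(\left(\left(-4\right) 1 + c\right) + c\right) c + v^{2}\right) = - 27 \left(\left(\left(-4 + c\right) + c\right) c + v^{2}\right) = - 27 \left(\left(-4 + 2 c\right) c + v^{2}\right) = - 27 \left(c \left(-4 + 2 c\right) + v^{2}\right) = - 27 \left(v^{2} + c \left(-4 + 2 c\right)\right) = - 27 v^{2} - 27 c \left(-4 + 2 c\right)$)
$\sqrt{o{\left(-332,-73 \right)} - 337381} = \sqrt{\left(- 54 \left(-332\right)^{2} - 27 \left(-73\right)^{2} + 108 \left(-332\right)\right) - 337381} = \sqrt{\left(\left(-54\right) 110224 - 143883 - 35856\right) - 337381} = \sqrt{\left(-5952096 - 143883 - 35856\right) - 337381} = \sqrt{-6131835 - 337381} = \sqrt{-6469216} = 4 i \sqrt{404326}$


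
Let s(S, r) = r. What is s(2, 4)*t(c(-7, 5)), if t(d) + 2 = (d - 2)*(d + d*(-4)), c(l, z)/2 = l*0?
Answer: -8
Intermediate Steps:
c(l, z) = 0 (c(l, z) = 2*(l*0) = 2*0 = 0)
t(d) = -2 - 3*d*(-2 + d) (t(d) = -2 + (d - 2)*(d + d*(-4)) = -2 + (-2 + d)*(d - 4*d) = -2 + (-2 + d)*(-3*d) = -2 - 3*d*(-2 + d))
s(2, 4)*t(c(-7, 5)) = 4*(-2 - 3*0**2 + 6*0) = 4*(-2 - 3*0 + 0) = 4*(-2 + 0 + 0) = 4*(-2) = -8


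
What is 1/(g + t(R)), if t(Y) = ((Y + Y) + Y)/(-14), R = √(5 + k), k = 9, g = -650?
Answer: -9100/5914991 + 3*√14/5914991 ≈ -0.0015366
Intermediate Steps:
R = √14 (R = √(5 + 9) = √14 ≈ 3.7417)
t(Y) = -3*Y/14 (t(Y) = (2*Y + Y)*(-1/14) = (3*Y)*(-1/14) = -3*Y/14)
1/(g + t(R)) = 1/(-650 - 3*√14/14)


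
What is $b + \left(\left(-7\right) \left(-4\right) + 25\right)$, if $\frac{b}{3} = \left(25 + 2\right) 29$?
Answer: $2402$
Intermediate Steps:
$b = 2349$ ($b = 3 \left(25 + 2\right) 29 = 3 \cdot 27 \cdot 29 = 3 \cdot 783 = 2349$)
$b + \left(\left(-7\right) \left(-4\right) + 25\right) = 2349 + \left(\left(-7\right) \left(-4\right) + 25\right) = 2349 + \left(28 + 25\right) = 2349 + 53 = 2402$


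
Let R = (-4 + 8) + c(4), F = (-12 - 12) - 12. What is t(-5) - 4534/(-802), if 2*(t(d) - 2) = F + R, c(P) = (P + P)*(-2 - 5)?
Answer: -14575/401 ≈ -36.347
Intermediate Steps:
c(P) = -14*P (c(P) = (2*P)*(-7) = -14*P)
F = -36 (F = -24 - 12 = -36)
R = -52 (R = (-4 + 8) - 14*4 = 4 - 56 = -52)
t(d) = -42 (t(d) = 2 + (-36 - 52)/2 = 2 + (1/2)*(-88) = 2 - 44 = -42)
t(-5) - 4534/(-802) = -42 - 4534/(-802) = -42 - 4534*(-1/802) = -42 + 2267/401 = -14575/401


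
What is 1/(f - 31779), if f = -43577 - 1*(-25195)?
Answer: -1/50161 ≈ -1.9936e-5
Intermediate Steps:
f = -18382 (f = -43577 + 25195 = -18382)
1/(f - 31779) = 1/(-18382 - 31779) = 1/(-50161) = -1/50161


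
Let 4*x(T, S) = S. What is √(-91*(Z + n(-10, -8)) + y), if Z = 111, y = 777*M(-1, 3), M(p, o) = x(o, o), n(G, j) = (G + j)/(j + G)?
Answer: 17*I*√133/2 ≈ 98.027*I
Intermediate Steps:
x(T, S) = S/4
n(G, j) = 1 (n(G, j) = (G + j)/(G + j) = 1)
M(p, o) = o/4
y = 2331/4 (y = 777*((¼)*3) = 777*(¾) = 2331/4 ≈ 582.75)
√(-91*(Z + n(-10, -8)) + y) = √(-91*(111 + 1) + 2331/4) = √(-91*112 + 2331/4) = √(-10192 + 2331/4) = √(-38437/4) = 17*I*√133/2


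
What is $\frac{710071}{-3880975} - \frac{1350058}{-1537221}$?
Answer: $\frac{592572184837}{852273752925} \approx 0.69528$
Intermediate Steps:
$\frac{710071}{-3880975} - \frac{1350058}{-1537221} = 710071 \left(- \frac{1}{3880975}\right) - - \frac{1350058}{1537221} = - \frac{710071}{3880975} + \frac{1350058}{1537221} = \frac{592572184837}{852273752925}$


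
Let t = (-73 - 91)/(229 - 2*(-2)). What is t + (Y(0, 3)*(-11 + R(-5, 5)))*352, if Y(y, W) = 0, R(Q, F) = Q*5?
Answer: -164/233 ≈ -0.70386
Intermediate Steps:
R(Q, F) = 5*Q
t = -164/233 (t = -164/(229 + 4) = -164/233 ≈ -0.70386)
t + (Y(0, 3)*(-11 + R(-5, 5)))*352 = -164/233 + (0*(-11 + 5*(-5)))*352 = -164/233 + (0*(-11 - 25))*352 = -164/233 + (0*(-36))*352 = -164/233 + 0*352 = -164/233 + 0 = -164/233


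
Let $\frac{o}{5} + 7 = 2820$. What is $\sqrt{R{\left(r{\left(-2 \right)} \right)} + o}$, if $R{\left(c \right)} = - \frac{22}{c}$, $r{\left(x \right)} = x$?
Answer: $6 \sqrt{391} \approx 118.64$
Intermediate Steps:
$o = 14065$ ($o = -35 + 5 \cdot 2820 = -35 + 14100 = 14065$)
$\sqrt{R{\left(r{\left(-2 \right)} \right)} + o} = \sqrt{- \frac{22}{-2} + 14065} = \sqrt{\left(-22\right) \left(- \frac{1}{2}\right) + 14065} = \sqrt{11 + 14065} = \sqrt{14076} = 6 \sqrt{391}$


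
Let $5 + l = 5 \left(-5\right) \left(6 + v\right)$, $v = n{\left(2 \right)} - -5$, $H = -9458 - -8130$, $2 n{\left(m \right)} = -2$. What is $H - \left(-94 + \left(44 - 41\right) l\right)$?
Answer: $-469$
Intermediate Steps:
$n{\left(m \right)} = -1$ ($n{\left(m \right)} = \frac{1}{2} \left(-2\right) = -1$)
$H = -1328$ ($H = -9458 + 8130 = -1328$)
$v = 4$ ($v = -1 - -5 = -1 + 5 = 4$)
$l = -255$ ($l = -5 + 5 \left(-5\right) \left(6 + 4\right) = -5 - 250 = -255$)
$H - \left(-94 + \left(44 - 41\right) l\right) = -1328 - \left(-94 + \left(44 - 41\right) \left(-255\right)\right) = -1328 - \left(-94 + 3 \left(-255\right)\right) = -1328 - \left(-94 - 765\right) = -1328 - -859 = -1328 + 859 = -469$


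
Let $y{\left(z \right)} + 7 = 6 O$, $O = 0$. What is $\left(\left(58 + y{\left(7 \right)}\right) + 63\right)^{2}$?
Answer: $12996$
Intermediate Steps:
$y{\left(z \right)} = -7$ ($y{\left(z \right)} = -7 + 6 \cdot 0 = -7 + 0 = -7$)
$\left(\left(58 + y{\left(7 \right)}\right) + 63\right)^{2} = \left(\left(58 - 7\right) + 63\right)^{2} = \left(51 + 63\right)^{2} = 114^{2} = 12996$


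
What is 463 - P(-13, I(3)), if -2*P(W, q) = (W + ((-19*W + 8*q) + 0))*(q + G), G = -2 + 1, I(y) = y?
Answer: 721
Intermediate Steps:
G = -1
P(W, q) = -(-1 + q)*(-18*W + 8*q)/2 (P(W, q) = -(W + ((-19*W + 8*q) + 0))*(q - 1)/2 = -(W + (-19*W + 8*q))*(-1 + q)/2 = -(-18*W + 8*q)*(-1 + q)/2 = -(-1 + q)*(-18*W + 8*q)/2)
463 - P(-13, I(3)) = 463 - (-9*(-13) - 4*3**2 + 4*3 + 9*(-13)*3) = 463 - (117 - 4*9 + 12 - 351) = 463 - (117 - 36 + 12 - 351) = 463 - 1*(-258) = 463 + 258 = 721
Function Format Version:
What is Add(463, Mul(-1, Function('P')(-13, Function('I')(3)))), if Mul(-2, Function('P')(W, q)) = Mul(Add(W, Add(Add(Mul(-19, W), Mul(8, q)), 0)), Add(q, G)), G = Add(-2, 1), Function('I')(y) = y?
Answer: 721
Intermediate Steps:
G = -1
Function('P')(W, q) = Mul(Rational(-1, 2), Add(-1, q), Add(Mul(-18, W), Mul(8, q))) (Function('P')(W, q) = Mul(Rational(-1, 2), Mul(Add(W, Add(Add(Mul(-19, W), Mul(8, q)), 0)), Add(q, -1))) = Mul(Rational(-1, 2), Mul(Add(W, Add(Mul(-19, W), Mul(8, q))), Add(-1, q))) = Mul(Rational(-1, 2), Mul(Add(Mul(-18, W), Mul(8, q)), Add(-1, q))) = Mul(Rational(-1, 2), Mul(Add(-1, q), Add(Mul(-18, W), Mul(8, q)))) = Mul(Rational(-1, 2), Add(-1, q), Add(Mul(-18, W), Mul(8, q))))
Add(463, Mul(-1, Function('P')(-13, Function('I')(3)))) = Add(463, Mul(-1, Add(Mul(-9, -13), Mul(-4, Pow(3, 2)), Mul(4, 3), Mul(9, -13, 3)))) = Add(463, Mul(-1, Add(117, Mul(-4, 9), 12, -351))) = Add(463, Mul(-1, Add(117, -36, 12, -351))) = Add(463, Mul(-1, -258)) = Add(463, 258) = 721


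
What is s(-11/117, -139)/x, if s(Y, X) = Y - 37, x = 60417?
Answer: -620/1009827 ≈ -0.00061397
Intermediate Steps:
s(Y, X) = -37 + Y
s(-11/117, -139)/x = (-37 - 11/117)/60417 = (-37 - 11*1/117)*(1/60417) = (-37 - 11/117)*(1/60417) = -4340/117*1/60417 = -620/1009827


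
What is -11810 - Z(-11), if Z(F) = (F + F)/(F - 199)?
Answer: -1240061/105 ≈ -11810.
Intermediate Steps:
Z(F) = 2*F/(-199 + F) (Z(F) = (2*F)/(-199 + F) = 2*F/(-199 + F))
-11810 - Z(-11) = -11810 - 2*(-11)/(-199 - 11) = -11810 - 2*(-11)/(-210) = -11810 - 2*(-11)*(-1)/210 = -11810 - 1*11/105 = -11810 - 11/105 = -1240061/105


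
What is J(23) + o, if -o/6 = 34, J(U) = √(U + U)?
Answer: -204 + √46 ≈ -197.22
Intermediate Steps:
J(U) = √2*√U (J(U) = √(2*U) = √2*√U)
o = -204 (o = -6*34 = -204)
J(23) + o = √2*√23 - 204 = √46 - 204 = -204 + √46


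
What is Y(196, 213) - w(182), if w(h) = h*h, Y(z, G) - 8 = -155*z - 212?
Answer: -63708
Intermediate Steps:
Y(z, G) = -204 - 155*z (Y(z, G) = 8 + (-155*z - 212) = 8 + (-212 - 155*z) = -204 - 155*z)
w(h) = h²
Y(196, 213) - w(182) = (-204 - 155*196) - 1*182² = (-204 - 30380) - 1*33124 = -30584 - 33124 = -63708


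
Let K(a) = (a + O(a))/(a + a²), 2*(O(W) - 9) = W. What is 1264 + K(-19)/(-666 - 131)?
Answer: 229689037/181716 ≈ 1264.0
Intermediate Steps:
O(W) = 9 + W/2
K(a) = (9 + 3*a/2)/(a + a²) (K(a) = (a + (9 + a/2))/(a + a²) = (9 + 3*a/2)/(a + a²))
1264 + K(-19)/(-666 - 131) = 1264 + ((3/2)*(6 - 19)/(-19*(1 - 19)))/(-666 - 131) = 1264 + ((3/2)*(-1/19)*(-13)/(-18))/(-797) = 1264 - 3*(-1)*(-1)*(-13)/(1594*19*18) = 1264 - 1/797*(-13/228) = 1264 + 13/181716 = 229689037/181716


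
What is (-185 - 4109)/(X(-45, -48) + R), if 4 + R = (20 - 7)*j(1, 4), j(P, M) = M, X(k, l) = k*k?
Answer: -4294/2073 ≈ -2.0714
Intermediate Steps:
X(k, l) = k**2
R = 48 (R = -4 + (20 - 7)*4 = -4 + 13*4 = -4 + 52 = 48)
(-185 - 4109)/(X(-45, -48) + R) = (-185 - 4109)/((-45)**2 + 48) = -4294/(2025 + 48) = -4294/2073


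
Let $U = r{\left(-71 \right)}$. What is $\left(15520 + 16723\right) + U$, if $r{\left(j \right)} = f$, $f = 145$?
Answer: $32388$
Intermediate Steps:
$r{\left(j \right)} = 145$
$U = 145$
$\left(15520 + 16723\right) + U = \left(15520 + 16723\right) + 145 = 32243 + 145 = 32388$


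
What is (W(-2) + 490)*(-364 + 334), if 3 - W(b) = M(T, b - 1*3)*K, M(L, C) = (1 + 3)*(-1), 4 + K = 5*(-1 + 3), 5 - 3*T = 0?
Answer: -15510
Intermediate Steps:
T = 5/3 (T = 5/3 - ⅓*0 = 5/3 + 0 = 5/3 ≈ 1.6667)
K = 6 (K = -4 + 5*(-1 + 3) = -4 + 5*2 = -4 + 10 = 6)
M(L, C) = -4 (M(L, C) = 4*(-1) = -4)
W(b) = 27 (W(b) = 3 - (-4)*6 = 3 - 1*(-24) = 3 + 24 = 27)
(W(-2) + 490)*(-364 + 334) = (27 + 490)*(-364 + 334) = 517*(-30) = -15510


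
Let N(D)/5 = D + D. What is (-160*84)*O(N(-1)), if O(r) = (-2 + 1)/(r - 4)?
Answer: -960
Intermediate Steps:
N(D) = 10*D (N(D) = 5*(D + D) = 5*(2*D) = 10*D)
O(r) = -1/(-4 + r)
(-160*84)*O(N(-1)) = (-160*84)*(-1/(-4 + 10*(-1))) = -(-13440)/(-4 - 10) = -(-13440)/(-14) = -(-13440)*(-1)/14 = -13440*1/14 = -960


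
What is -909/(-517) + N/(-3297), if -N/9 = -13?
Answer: 978828/568183 ≈ 1.7227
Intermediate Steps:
N = 117 (N = -9*(-13) = 117)
-909/(-517) + N/(-3297) = -909/(-517) + 117/(-3297) = -909*(-1/517) + 117*(-1/3297) = 909/517 - 39/1099 = 978828/568183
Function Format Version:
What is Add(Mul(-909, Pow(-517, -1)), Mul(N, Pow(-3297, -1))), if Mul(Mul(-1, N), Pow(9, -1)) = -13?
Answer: Rational(978828, 568183) ≈ 1.7227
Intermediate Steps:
N = 117 (N = Mul(-9, -13) = 117)
Add(Mul(-909, Pow(-517, -1)), Mul(N, Pow(-3297, -1))) = Add(Mul(-909, Pow(-517, -1)), Mul(117, Pow(-3297, -1))) = Add(Mul(-909, Rational(-1, 517)), Mul(117, Rational(-1, 3297))) = Add(Rational(909, 517), Rational(-39, 1099)) = Rational(978828, 568183)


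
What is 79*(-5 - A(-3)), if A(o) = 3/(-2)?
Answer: -553/2 ≈ -276.50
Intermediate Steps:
A(o) = -3/2 (A(o) = 3*(-1/2) = -3/2)
79*(-5 - A(-3)) = 79*(-5 - 1*(-3/2)) = 79*(-5 + 3/2) = 79*(-7/2) = -553/2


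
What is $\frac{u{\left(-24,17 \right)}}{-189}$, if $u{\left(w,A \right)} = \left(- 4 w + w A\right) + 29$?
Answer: $\frac{283}{189} \approx 1.4974$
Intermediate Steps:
$u{\left(w,A \right)} = 29 - 4 w + A w$ ($u{\left(w,A \right)} = \left(- 4 w + A w\right) + 29 = 29 - 4 w + A w$)
$\frac{u{\left(-24,17 \right)}}{-189} = \frac{29 - -96 + 17 \left(-24\right)}{-189} = \left(29 + 96 - 408\right) \left(- \frac{1}{189}\right) = \left(-283\right) \left(- \frac{1}{189}\right) = \frac{283}{189}$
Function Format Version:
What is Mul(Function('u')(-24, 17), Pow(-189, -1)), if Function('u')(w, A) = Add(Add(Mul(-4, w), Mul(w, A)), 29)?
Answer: Rational(283, 189) ≈ 1.4974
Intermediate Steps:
Function('u')(w, A) = Add(29, Mul(-4, w), Mul(A, w)) (Function('u')(w, A) = Add(Add(Mul(-4, w), Mul(A, w)), 29) = Add(29, Mul(-4, w), Mul(A, w)))
Mul(Function('u')(-24, 17), Pow(-189, -1)) = Mul(Add(29, Mul(-4, -24), Mul(17, -24)), Pow(-189, -1)) = Mul(Add(29, 96, -408), Rational(-1, 189)) = Mul(-283, Rational(-1, 189)) = Rational(283, 189)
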